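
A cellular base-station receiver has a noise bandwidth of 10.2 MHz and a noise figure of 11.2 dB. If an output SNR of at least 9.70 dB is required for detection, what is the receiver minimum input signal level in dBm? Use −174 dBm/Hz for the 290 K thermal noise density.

−83.0 dBm

Sensitivity = −174 + 10 log₁₀(B) + NF + SNR_min
= −174 + 70.09 + 11.2 + 9.70
= −83.01 dBm → −83.0 dBm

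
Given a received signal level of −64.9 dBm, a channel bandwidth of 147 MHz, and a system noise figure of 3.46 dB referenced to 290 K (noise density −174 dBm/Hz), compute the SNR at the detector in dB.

24.0 dB

Noise floor: N = −174 + 10 log₁₀(B) + NF
10 log₁₀(1.47×10⁸) = 81.67 dB
N = −174 + 81.67 + 3.46 = −88.87 dBm
SNR = P_sig − N = −64.9 − (−88.87) = 23.97 dB → 24.0 dB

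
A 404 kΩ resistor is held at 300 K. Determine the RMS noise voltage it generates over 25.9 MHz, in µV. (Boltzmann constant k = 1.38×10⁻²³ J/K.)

V_n = √(4kTRB)
4kTRB = 4 × 1.38×10⁻²³ × 300 × 4.04×10⁵ × 2.59×10⁷ = 1.73×10⁻⁷ V²
V_n = √(1.73×10⁻⁷) = 4.16×10⁻⁴ V = 416 µV

416 µV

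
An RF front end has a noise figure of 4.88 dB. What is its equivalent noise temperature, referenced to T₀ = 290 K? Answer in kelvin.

F = 10^(4.88/10) = 3.0761
T_e = (F − 1)·T₀ = (3.0761 − 1) × 290 = 602 K

602 K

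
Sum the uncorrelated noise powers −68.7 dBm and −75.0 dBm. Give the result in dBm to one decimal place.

−67.8 dBm

Convert to linear, add, convert back:
P₁ = 1.35×10⁻¹⁰ W, P₂ = 3.16×10⁻¹¹ W
P_tot = 1.67×10⁻¹⁰ W → 10 log₁₀(P_tot / 10⁻³) = −67.8 dBm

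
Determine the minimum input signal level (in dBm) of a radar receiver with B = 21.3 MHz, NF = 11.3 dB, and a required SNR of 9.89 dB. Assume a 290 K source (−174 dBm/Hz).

−79.5 dBm

Sensitivity = −174 + 10 log₁₀(B) + NF + SNR_min
= −174 + 73.28 + 11.3 + 9.89
= −79.53 dBm → −79.5 dBm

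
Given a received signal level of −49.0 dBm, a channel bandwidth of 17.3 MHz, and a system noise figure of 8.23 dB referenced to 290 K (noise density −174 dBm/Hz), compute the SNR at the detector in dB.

Noise floor: N = −174 + 10 log₁₀(B) + NF
10 log₁₀(1.73×10⁷) = 72.38 dB
N = −174 + 72.38 + 8.23 = −93.39 dBm
SNR = P_sig − N = −49.0 − (−93.39) = 44.39 dB → 44.4 dB

44.4 dB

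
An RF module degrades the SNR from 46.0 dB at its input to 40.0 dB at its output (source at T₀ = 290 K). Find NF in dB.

NF (dB) = SNR_in(dB) − SNR_out(dB) when the source is at T₀
NF = 46.0 − 40.0 = 6.0 dB

6.0 dB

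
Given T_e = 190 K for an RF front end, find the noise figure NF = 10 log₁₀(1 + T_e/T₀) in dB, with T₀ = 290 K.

2.19 dB

F = 1 + T_e/T₀ = 1 + 190/290 = 1.65517
NF = 10 log₁₀(1.65517) = 2.19 dB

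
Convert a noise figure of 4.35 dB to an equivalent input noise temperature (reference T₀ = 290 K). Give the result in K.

500 K

F = 10^(4.35/10) = 2.7227
T_e = (F − 1)·T₀ = (2.7227 − 1) × 290 = 500 K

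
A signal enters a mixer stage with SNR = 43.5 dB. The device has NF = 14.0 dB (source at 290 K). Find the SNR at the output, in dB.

By definition F = SNR_in/SNR_out, so in dB: SNR_out = SNR_in − NF
SNR_out = 43.5 − 14.0 = 29.5 dB

29.5 dB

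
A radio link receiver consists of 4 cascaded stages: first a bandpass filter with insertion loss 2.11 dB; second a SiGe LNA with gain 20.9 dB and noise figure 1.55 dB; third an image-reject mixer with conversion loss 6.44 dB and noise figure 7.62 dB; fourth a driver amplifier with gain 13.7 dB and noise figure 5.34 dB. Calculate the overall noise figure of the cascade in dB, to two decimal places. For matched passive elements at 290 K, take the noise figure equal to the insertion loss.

4.03 dB

Convert to linear (a loss of L dB is a gain of −L dB): F_i = 10^(NF_i/10), G_i = 10^(G_i,dB/10)
  Stage 1: F_1 = 10^(2.11/10) = 1.626, G_1 = 10^(−2.11/10) = 0.6152
  Stage 2: F_2 = 10^(1.55/10) = 1.429, G_2 = 10^(20.9/10) = 123.0
  Stage 3: F_3 = 10^(7.62/10) = 5.781, G_3 = 10^(−6.44/10) = 0.2270
  Stage 4: F_4 = 10^(5.34/10) = 3.420, G_4 = 10^(13.7/10) = 23.44
Friis cascade:
  F = 1.626 + (1.429 − 1)/0.6152 + (5.781 − 1)/75.68 + (3.420 − 1)/17.18 = 2.527
NF = 10 log₁₀(2.527) = 4.03 dB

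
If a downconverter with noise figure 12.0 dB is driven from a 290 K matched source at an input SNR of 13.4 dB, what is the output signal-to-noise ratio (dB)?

By definition F = SNR_in/SNR_out, so in dB: SNR_out = SNR_in − NF
SNR_out = 13.4 − 12.0 = 1.4 dB

1.4 dB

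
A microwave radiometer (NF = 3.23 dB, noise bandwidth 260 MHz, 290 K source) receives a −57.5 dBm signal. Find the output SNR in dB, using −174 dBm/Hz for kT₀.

29.1 dB

Noise floor: N = −174 + 10 log₁₀(B) + NF
10 log₁₀(2.60×10⁸) = 84.15 dB
N = −174 + 84.15 + 3.23 = −86.62 dBm
SNR = P_sig − N = −57.5 − (−86.62) = 29.12 dB → 29.1 dB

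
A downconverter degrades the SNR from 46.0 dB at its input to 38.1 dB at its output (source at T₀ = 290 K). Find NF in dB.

7.9 dB

NF (dB) = SNR_in(dB) − SNR_out(dB) when the source is at T₀
NF = 46.0 − 38.1 = 7.9 dB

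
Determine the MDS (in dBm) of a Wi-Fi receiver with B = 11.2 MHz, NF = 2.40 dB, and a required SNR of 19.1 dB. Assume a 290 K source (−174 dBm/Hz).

Sensitivity = −174 + 10 log₁₀(B) + NF + SNR_min
= −174 + 70.49 + 2.40 + 19.1
= −82.01 dBm → −82.0 dBm

−82.0 dBm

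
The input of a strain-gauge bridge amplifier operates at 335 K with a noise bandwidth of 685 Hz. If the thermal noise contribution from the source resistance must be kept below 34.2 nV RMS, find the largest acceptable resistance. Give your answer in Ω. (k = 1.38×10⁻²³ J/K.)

Johnson–Nyquist: V_n = √(4kTRB) ⇒ R = V_n² / (4kTB)
4kTB = 4 × 1.38×10⁻²³ × 335 × 6.85×10² = 1.27×10⁻¹⁷
R = (3.42×10⁻⁸)² / 1.27×10⁻¹⁷ = 9.23×10¹ Ω = 92.3 Ω

92.3 Ω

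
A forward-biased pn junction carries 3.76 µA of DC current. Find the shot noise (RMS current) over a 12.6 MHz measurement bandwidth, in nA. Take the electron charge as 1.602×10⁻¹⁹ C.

3.90 nA

I_n = √(2qI·B)
2qI·B = 2 × 1.602×10⁻¹⁹ × 3.76×10⁻⁶ × 1.26×10⁷ = 1.52×10⁻¹⁷ A²
I_n = √(1.52×10⁻¹⁷) = 3.90×10⁻⁹ A = 3.90 nA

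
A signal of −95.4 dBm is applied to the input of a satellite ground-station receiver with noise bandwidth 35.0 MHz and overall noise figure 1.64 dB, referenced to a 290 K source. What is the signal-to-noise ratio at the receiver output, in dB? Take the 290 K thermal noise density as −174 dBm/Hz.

1.5 dB

Noise floor: N = −174 + 10 log₁₀(B) + NF
10 log₁₀(3.50×10⁷) = 75.44 dB
N = −174 + 75.44 + 1.64 = −96.92 dBm
SNR = P_sig − N = −95.4 − (−96.92) = 1.52 dB → 1.5 dB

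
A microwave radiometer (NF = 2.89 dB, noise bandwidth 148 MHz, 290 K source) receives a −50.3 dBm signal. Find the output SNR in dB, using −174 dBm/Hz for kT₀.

39.1 dB

Noise floor: N = −174 + 10 log₁₀(B) + NF
10 log₁₀(1.48×10⁸) = 81.7 dB
N = −174 + 81.7 + 2.89 = −89.41 dBm
SNR = P_sig − N = −50.3 − (−89.41) = 39.11 dB → 39.1 dB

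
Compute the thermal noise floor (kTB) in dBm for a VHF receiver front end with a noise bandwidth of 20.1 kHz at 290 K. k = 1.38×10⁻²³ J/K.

−130.9 dBm

P_n = kTB = 1.38×10⁻²³ × 290 × 2.01×10⁴ = 8.04×10⁻¹⁷ W
In dBm: 10 log₁₀(8.04×10⁻¹⁷ / 10⁻³) = −130.9 dBm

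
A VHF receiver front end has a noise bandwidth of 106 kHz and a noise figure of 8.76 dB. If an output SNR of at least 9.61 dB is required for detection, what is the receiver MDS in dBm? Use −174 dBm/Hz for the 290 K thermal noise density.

−105.4 dBm

Sensitivity = −174 + 10 log₁₀(B) + NF + SNR_min
= −174 + 50.25 + 8.76 + 9.61
= −105.38 dBm → −105.4 dBm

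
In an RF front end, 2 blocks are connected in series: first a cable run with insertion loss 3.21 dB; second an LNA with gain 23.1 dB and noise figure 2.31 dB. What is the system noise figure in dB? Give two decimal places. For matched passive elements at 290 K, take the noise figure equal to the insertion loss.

5.52 dB

Convert to linear (a loss of L dB is a gain of −L dB): F_i = 10^(NF_i/10), G_i = 10^(G_i,dB/10)
  Stage 1: F_1 = 10^(3.21/10) = 2.094, G_1 = 10^(−3.21/10) = 0.4775
  Stage 2: F_2 = 10^(2.31/10) = 1.702, G_2 = 10^(23.1/10) = 204.2
Friis cascade:
  F = 2.094 + (1.702 − 1)/0.4775 = 3.565
NF = 10 log₁₀(3.565) = 5.52 dB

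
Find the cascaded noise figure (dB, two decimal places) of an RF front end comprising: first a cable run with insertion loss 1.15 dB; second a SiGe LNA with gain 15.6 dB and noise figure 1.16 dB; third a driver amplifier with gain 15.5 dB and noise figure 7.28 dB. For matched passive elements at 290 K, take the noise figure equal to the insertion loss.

2.69 dB

Convert to linear (a loss of L dB is a gain of −L dB): F_i = 10^(NF_i/10), G_i = 10^(G_i,dB/10)
  Stage 1: F_1 = 10^(1.15/10) = 1.303, G_1 = 10^(−1.15/10) = 0.7674
  Stage 2: F_2 = 10^(1.16/10) = 1.306, G_2 = 10^(15.6/10) = 36.31
  Stage 3: F_3 = 10^(7.28/10) = 5.346, G_3 = 10^(15.5/10) = 35.48
Friis cascade:
  F = 1.303 + (1.306 − 1)/0.7674 + (5.346 − 1)/27.86 = 1.858
NF = 10 log₁₀(1.858) = 2.69 dB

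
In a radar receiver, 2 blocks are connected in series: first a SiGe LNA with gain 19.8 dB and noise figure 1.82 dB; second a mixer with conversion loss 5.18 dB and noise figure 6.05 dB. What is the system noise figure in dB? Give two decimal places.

1.91 dB

Convert to linear (a loss of L dB is a gain of −L dB): F_i = 10^(NF_i/10), G_i = 10^(G_i,dB/10)
  Stage 1: F_1 = 10^(1.82/10) = 1.521, G_1 = 10^(19.8/10) = 95.50
  Stage 2: F_2 = 10^(6.05/10) = 4.027, G_2 = 10^(−5.18/10) = 0.3034
Friis cascade:
  F = 1.521 + (4.027 − 1)/95.50 = 1.552
NF = 10 log₁₀(1.552) = 1.91 dB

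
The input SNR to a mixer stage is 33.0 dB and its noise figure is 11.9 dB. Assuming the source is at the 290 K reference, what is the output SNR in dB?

By definition F = SNR_in/SNR_out, so in dB: SNR_out = SNR_in − NF
SNR_out = 33.0 − 11.9 = 21.1 dB

21.1 dB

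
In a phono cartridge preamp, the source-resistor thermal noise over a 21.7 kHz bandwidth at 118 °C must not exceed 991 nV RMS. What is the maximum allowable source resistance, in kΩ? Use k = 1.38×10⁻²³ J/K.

2.10 kΩ

T = 118 °C + 273.15 = 391.15 K
Johnson–Nyquist: V_n = √(4kTRB) ⇒ R = V_n² / (4kTB)
4kTB = 4 × 1.38×10⁻²³ × 391.15 × 2.17×10⁴ = 4.69×10⁻¹⁶
R = (9.91×10⁻⁷)² / 4.69×10⁻¹⁶ = 2.10×10³ Ω = 2.10 kΩ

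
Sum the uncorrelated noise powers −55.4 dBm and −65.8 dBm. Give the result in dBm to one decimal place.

Convert to linear, add, convert back:
P₁ = 2.88×10⁻⁹ W, P₂ = 2.63×10⁻¹⁰ W
P_tot = 3.15×10⁻⁹ W → 10 log₁₀(P_tot / 10⁻³) = −55.0 dBm

−55.0 dBm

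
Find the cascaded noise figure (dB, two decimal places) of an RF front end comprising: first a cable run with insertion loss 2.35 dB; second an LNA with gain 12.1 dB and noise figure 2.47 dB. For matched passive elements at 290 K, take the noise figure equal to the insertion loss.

Convert to linear (a loss of L dB is a gain of −L dB): F_i = 10^(NF_i/10), G_i = 10^(G_i,dB/10)
  Stage 1: F_1 = 10^(2.35/10) = 1.718, G_1 = 10^(−2.35/10) = 0.5821
  Stage 2: F_2 = 10^(2.47/10) = 1.766, G_2 = 10^(12.1/10) = 16.22
Friis cascade:
  F = 1.718 + (1.766 − 1)/0.5821 = 3.034
NF = 10 log₁₀(3.034) = 4.82 dB

4.82 dB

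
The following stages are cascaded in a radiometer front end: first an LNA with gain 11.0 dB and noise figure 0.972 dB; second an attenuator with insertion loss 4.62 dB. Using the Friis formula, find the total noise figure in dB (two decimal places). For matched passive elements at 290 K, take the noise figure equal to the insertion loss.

1.47 dB

Convert to linear (a loss of L dB is a gain of −L dB): F_i = 10^(NF_i/10), G_i = 10^(G_i,dB/10)
  Stage 1: F_1 = 10^(0.972/10) = 1.251, G_1 = 10^(11.0/10) = 12.59
  Stage 2: F_2 = 10^(4.62/10) = 2.897, G_2 = 10^(−4.62/10) = 0.3451
Friis cascade:
  F = 1.251 + (2.897 − 1)/12.59 = 1.402
NF = 10 log₁₀(1.402) = 1.47 dB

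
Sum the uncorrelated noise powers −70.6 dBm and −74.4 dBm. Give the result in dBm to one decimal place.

Convert to linear, add, convert back:
P₁ = 8.71×10⁻¹¹ W, P₂ = 3.63×10⁻¹¹ W
P_tot = 1.23×10⁻¹⁰ W → 10 log₁₀(P_tot / 10⁻³) = −69.1 dBm

−69.1 dBm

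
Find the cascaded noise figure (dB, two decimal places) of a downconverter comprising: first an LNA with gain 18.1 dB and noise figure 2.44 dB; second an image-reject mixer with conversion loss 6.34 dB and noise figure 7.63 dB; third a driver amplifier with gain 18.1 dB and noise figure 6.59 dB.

Convert to linear (a loss of L dB is a gain of −L dB): F_i = 10^(NF_i/10), G_i = 10^(G_i,dB/10)
  Stage 1: F_1 = 10^(2.44/10) = 1.754, G_1 = 10^(18.1/10) = 64.57
  Stage 2: F_2 = 10^(7.63/10) = 5.794, G_2 = 10^(−6.34/10) = 0.2323
  Stage 3: F_3 = 10^(6.59/10) = 4.560, G_3 = 10^(18.1/10) = 64.57
Friis cascade:
  F = 1.754 + (5.794 − 1)/64.57 + (4.560 − 1)/15.00 = 2.066
NF = 10 log₁₀(2.066) = 3.15 dB

3.15 dB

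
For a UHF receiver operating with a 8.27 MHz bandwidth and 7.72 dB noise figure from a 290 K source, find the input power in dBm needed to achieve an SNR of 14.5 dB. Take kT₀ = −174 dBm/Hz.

Sensitivity = −174 + 10 log₁₀(B) + NF + SNR_min
= −174 + 69.18 + 7.72 + 14.5
= −82.60 dBm → −82.6 dBm

−82.6 dBm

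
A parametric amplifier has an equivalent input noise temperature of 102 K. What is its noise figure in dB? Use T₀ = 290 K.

F = 1 + T_e/T₀ = 1 + 102/290 = 1.35172
NF = 10 log₁₀(1.35172) = 1.31 dB

1.31 dB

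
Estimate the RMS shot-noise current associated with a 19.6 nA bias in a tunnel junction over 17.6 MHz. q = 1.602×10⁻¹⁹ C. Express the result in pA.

I_n = √(2qI·B)
2qI·B = 2 × 1.602×10⁻¹⁹ × 1.96×10⁻⁸ × 1.76×10⁷ = 1.11×10⁻¹⁹ A²
I_n = √(1.11×10⁻¹⁹) = 3.32×10⁻¹⁰ A = 332 pA

332 pA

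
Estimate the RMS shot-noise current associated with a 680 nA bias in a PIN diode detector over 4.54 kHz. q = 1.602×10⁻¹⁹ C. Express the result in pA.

31.5 pA

I_n = √(2qI·B)
2qI·B = 2 × 1.602×10⁻¹⁹ × 6.80×10⁻⁷ × 4.54×10³ = 9.89×10⁻²² A²
I_n = √(9.89×10⁻²²) = 3.15×10⁻¹¹ A = 31.5 pA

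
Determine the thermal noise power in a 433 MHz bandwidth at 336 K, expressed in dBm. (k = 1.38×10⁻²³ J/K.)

P_n = kTB = 1.38×10⁻²³ × 336 × 4.33×10⁸ = 2.01×10⁻¹² W
In dBm: 10 log₁₀(2.01×10⁻¹² / 10⁻³) = −87.0 dBm

−87.0 dBm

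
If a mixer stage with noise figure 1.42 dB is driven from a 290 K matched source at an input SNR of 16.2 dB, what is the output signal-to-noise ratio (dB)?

14.78 dB

By definition F = SNR_in/SNR_out, so in dB: SNR_out = SNR_in − NF
SNR_out = 16.2 − 1.42 = 14.78 dB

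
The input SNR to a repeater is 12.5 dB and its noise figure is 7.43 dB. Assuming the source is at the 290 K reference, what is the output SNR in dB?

5.07 dB

By definition F = SNR_in/SNR_out, so in dB: SNR_out = SNR_in − NF
SNR_out = 12.5 − 7.43 = 5.07 dB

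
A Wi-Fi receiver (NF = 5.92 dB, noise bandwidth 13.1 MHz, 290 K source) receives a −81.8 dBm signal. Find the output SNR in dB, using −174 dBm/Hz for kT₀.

Noise floor: N = −174 + 10 log₁₀(B) + NF
10 log₁₀(1.31×10⁷) = 71.17 dB
N = −174 + 71.17 + 5.92 = −96.91 dBm
SNR = P_sig − N = −81.8 − (−96.91) = 15.11 dB → 15.1 dB

15.1 dB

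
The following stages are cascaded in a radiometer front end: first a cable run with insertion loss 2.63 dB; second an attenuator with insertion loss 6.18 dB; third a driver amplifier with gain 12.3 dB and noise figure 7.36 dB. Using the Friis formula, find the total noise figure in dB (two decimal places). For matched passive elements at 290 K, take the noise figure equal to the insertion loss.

16.17 dB

Convert to linear (a loss of L dB is a gain of −L dB): F_i = 10^(NF_i/10), G_i = 10^(G_i,dB/10)
  Stage 1: F_1 = 10^(2.63/10) = 1.832, G_1 = 10^(−2.63/10) = 0.5458
  Stage 2: F_2 = 10^(6.18/10) = 4.150, G_2 = 10^(−6.18/10) = 0.2410
  Stage 3: F_3 = 10^(7.36/10) = 5.445, G_3 = 10^(12.3/10) = 16.98
Friis cascade:
  F = 1.832 + (4.150 − 1)/0.5458 + (5.445 − 1)/0.1315 = 41.40
NF = 10 log₁₀(41.40) = 16.17 dB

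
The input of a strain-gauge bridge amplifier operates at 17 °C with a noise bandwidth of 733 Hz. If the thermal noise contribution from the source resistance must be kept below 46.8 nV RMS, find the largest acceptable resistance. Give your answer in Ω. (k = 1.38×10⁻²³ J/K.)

T = 17 °C + 273.15 = 290.15 K
Johnson–Nyquist: V_n = √(4kTRB) ⇒ R = V_n² / (4kTB)
4kTB = 4 × 1.38×10⁻²³ × 290.15 × 7.33×10² = 1.17×10⁻¹⁷
R = (4.68×10⁻⁸)² / 1.17×10⁻¹⁷ = 1.87×10² Ω = 187 Ω

187 Ω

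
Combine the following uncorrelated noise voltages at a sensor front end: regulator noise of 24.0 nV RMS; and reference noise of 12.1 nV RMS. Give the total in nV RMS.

Uncorrelated sources add in power (mean-square): V_tot = √(ΣV_i²)
V_tot = √[(2.40×10⁻⁸)² + (1.21×10⁻⁸)²] = 2.69×10⁻⁸ V = 26.9 nV

26.9 nV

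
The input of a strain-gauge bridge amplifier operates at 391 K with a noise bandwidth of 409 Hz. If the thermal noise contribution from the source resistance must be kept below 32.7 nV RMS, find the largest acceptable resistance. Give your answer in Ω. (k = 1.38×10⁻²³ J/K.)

121 Ω

Johnson–Nyquist: V_n = √(4kTRB) ⇒ R = V_n² / (4kTB)
4kTB = 4 × 1.38×10⁻²³ × 391 × 4.09×10² = 8.83×10⁻¹⁸
R = (3.27×10⁻⁸)² / 8.83×10⁻¹⁸ = 1.21×10² Ω = 121 Ω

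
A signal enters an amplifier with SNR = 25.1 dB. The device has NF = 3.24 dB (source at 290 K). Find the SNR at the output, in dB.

By definition F = SNR_in/SNR_out, so in dB: SNR_out = SNR_in − NF
SNR_out = 25.1 − 3.24 = 21.86 dB

21.86 dB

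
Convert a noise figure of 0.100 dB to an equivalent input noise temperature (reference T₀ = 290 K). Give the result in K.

6.75 K

F = 10^(0.100/10) = 1.02329
T_e = (F − 1)·T₀ = (1.02329 − 1) × 290 = 6.75 K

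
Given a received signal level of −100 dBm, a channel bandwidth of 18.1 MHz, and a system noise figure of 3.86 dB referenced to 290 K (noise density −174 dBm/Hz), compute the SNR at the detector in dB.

−2.4 dB

Noise floor: N = −174 + 10 log₁₀(B) + NF
10 log₁₀(1.81×10⁷) = 72.58 dB
N = −174 + 72.58 + 3.86 = −97.56 dBm
SNR = P_sig − N = −100 − (−97.56) = −2.44 dB → −2.4 dB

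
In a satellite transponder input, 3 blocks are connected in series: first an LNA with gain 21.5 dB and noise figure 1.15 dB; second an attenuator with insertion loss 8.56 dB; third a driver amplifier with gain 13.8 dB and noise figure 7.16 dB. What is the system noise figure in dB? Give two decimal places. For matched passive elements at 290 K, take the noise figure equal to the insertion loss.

Convert to linear (a loss of L dB is a gain of −L dB): F_i = 10^(NF_i/10), G_i = 10^(G_i,dB/10)
  Stage 1: F_1 = 10^(1.15/10) = 1.303, G_1 = 10^(21.5/10) = 141.3
  Stage 2: F_2 = 10^(8.56/10) = 7.178, G_2 = 10^(−8.56/10) = 0.1393
  Stage 3: F_3 = 10^(7.16/10) = 5.200, G_3 = 10^(13.8/10) = 23.99
Friis cascade:
  F = 1.303 + (7.178 − 1)/141.3 + (5.200 − 1)/19.68 = 1.560
NF = 10 log₁₀(1.560) = 1.93 dB

1.93 dB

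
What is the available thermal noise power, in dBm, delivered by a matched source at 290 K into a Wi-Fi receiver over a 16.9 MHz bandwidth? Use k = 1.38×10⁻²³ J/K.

−101.7 dBm

P_n = kTB = 1.38×10⁻²³ × 290 × 1.69×10⁷ = 6.76×10⁻¹⁴ W
In dBm: 10 log₁₀(6.76×10⁻¹⁴ / 10⁻³) = −101.7 dBm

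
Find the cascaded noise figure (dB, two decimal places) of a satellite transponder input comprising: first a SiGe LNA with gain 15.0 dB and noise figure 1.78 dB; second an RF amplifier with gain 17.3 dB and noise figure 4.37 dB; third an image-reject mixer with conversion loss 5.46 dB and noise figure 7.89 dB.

Convert to linear (a loss of L dB is a gain of −L dB): F_i = 10^(NF_i/10), G_i = 10^(G_i,dB/10)
  Stage 1: F_1 = 10^(1.78/10) = 1.507, G_1 = 10^(15.0/10) = 31.62
  Stage 2: F_2 = 10^(4.37/10) = 2.735, G_2 = 10^(17.3/10) = 53.70
  Stage 3: F_3 = 10^(7.89/10) = 6.152, G_3 = 10^(−5.46/10) = 0.2844
Friis cascade:
  F = 1.507 + (2.735 − 1)/31.62 + (6.152 − 1)/1698 = 1.565
NF = 10 log₁₀(1.565) = 1.94 dB

1.94 dB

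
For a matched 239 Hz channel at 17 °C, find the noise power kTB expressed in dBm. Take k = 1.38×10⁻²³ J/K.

−150.2 dBm

T = 17 °C + 273.15 = 290.15 K
P_n = kTB = 1.38×10⁻²³ × 290.15 × 2.39×10² = 9.57×10⁻¹⁹ W
In dBm: 10 log₁₀(9.57×10⁻¹⁹ / 10⁻³) = −150.2 dBm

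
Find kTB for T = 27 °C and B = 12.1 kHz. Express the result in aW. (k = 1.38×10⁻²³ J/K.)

T = 27 °C + 273.15 = 300.15 K
P_n = kTB = 1.38×10⁻²³ × 300.15 × 1.21×10⁴ = 5.01×10⁻¹⁷ W = 50.1 aW

50.1 aW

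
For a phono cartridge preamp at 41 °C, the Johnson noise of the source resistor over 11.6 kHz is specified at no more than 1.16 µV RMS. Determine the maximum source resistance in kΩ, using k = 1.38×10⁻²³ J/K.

6.69 kΩ

T = 41 °C + 273.15 = 314.15 K
Johnson–Nyquist: V_n = √(4kTRB) ⇒ R = V_n² / (4kTB)
4kTB = 4 × 1.38×10⁻²³ × 314.15 × 1.16×10⁴ = 2.01×10⁻¹⁶
R = (1.16×10⁻⁶)² / 2.01×10⁻¹⁶ = 6.69×10³ Ω = 6.69 kΩ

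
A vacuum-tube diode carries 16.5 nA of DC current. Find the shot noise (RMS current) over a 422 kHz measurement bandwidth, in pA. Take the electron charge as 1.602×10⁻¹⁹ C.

I_n = √(2qI·B)
2qI·B = 2 × 1.602×10⁻¹⁹ × 1.65×10⁻⁸ × 4.22×10⁵ = 2.23×10⁻²¹ A²
I_n = √(2.23×10⁻²¹) = 4.72×10⁻¹¹ A = 47.2 pA

47.2 pA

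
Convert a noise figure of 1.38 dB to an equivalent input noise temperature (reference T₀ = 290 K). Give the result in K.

108 K

F = 10^(1.38/10) = 1.37404
T_e = (F − 1)·T₀ = (1.37404 − 1) × 290 = 108 K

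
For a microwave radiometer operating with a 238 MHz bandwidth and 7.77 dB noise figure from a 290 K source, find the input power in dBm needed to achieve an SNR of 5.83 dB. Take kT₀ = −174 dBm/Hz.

−76.6 dBm

Sensitivity = −174 + 10 log₁₀(B) + NF + SNR_min
= −174 + 83.77 + 7.77 + 5.83
= −76.63 dBm → −76.6 dBm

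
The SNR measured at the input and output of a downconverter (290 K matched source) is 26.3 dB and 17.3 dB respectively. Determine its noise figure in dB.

9.0 dB

NF (dB) = SNR_in(dB) − SNR_out(dB) when the source is at T₀
NF = 26.3 − 17.3 = 9.0 dB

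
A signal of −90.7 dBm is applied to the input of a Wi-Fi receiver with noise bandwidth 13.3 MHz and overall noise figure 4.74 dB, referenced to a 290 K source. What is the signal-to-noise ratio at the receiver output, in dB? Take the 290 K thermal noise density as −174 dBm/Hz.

Noise floor: N = −174 + 10 log₁₀(B) + NF
10 log₁₀(1.33×10⁷) = 71.24 dB
N = −174 + 71.24 + 4.74 = −98.02 dBm
SNR = P_sig − N = −90.7 − (−98.02) = 7.32 dB → 7.3 dB

7.3 dB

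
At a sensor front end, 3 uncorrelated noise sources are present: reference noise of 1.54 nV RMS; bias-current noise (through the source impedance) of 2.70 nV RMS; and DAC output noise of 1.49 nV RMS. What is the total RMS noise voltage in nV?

Uncorrelated sources add in power (mean-square): V_tot = √(ΣV_i²)
V_tot = √[(1.54×10⁻⁹)² + (2.70×10⁻⁹)² + (1.49×10⁻⁹)²] = 3.45×10⁻⁹ V = 3.45 nV

3.45 nV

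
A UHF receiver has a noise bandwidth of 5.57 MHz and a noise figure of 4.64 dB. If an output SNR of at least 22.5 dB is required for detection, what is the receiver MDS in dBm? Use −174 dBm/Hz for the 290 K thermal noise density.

−79.4 dBm

Sensitivity = −174 + 10 log₁₀(B) + NF + SNR_min
= −174 + 67.46 + 4.64 + 22.5
= −79.40 dBm → −79.4 dBm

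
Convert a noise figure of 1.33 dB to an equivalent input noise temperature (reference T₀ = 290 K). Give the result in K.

104 K

F = 10^(1.33/10) = 1.35831
T_e = (F − 1)·T₀ = (1.35831 − 1) × 290 = 104 K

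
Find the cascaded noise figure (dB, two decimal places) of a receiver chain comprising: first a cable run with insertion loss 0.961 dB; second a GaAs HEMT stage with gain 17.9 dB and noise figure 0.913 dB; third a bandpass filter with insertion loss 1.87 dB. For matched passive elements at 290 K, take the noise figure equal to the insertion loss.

1.90 dB

Convert to linear (a loss of L dB is a gain of −L dB): F_i = 10^(NF_i/10), G_i = 10^(G_i,dB/10)
  Stage 1: F_1 = 10^(0.961/10) = 1.248, G_1 = 10^(−0.961/10) = 0.8015
  Stage 2: F_2 = 10^(0.913/10) = 1.234, G_2 = 10^(17.9/10) = 61.66
  Stage 3: F_3 = 10^(1.87/10) = 1.538, G_3 = 10^(−1.87/10) = 0.6501
Friis cascade:
  F = 1.248 + (1.234 − 1)/0.8015 + (1.538 − 1)/49.42 = 1.550
NF = 10 log₁₀(1.550) = 1.90 dB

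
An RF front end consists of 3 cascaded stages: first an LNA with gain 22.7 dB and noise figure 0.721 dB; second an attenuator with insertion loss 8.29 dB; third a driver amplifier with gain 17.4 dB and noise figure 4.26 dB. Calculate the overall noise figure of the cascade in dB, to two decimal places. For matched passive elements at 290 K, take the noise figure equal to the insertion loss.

Convert to linear (a loss of L dB is a gain of −L dB): F_i = 10^(NF_i/10), G_i = 10^(G_i,dB/10)
  Stage 1: F_1 = 10^(0.721/10) = 1.181, G_1 = 10^(22.7/10) = 186.2
  Stage 2: F_2 = 10^(8.29/10) = 6.745, G_2 = 10^(−8.29/10) = 0.1483
  Stage 3: F_3 = 10^(4.26/10) = 2.667, G_3 = 10^(17.4/10) = 54.95
Friis cascade:
  F = 1.181 + (6.745 − 1)/186.2 + (2.667 − 1)/27.61 = 1.272
NF = 10 log₁₀(1.272) = 1.04 dB

1.04 dB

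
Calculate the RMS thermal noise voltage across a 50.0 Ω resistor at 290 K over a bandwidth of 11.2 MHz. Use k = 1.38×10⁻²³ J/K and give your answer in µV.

V_n = √(4kTRB)
4kTRB = 4 × 1.38×10⁻²³ × 290 × 5.00×10¹ × 1.12×10⁷ = 8.96×10⁻¹² V²
V_n = √(8.96×10⁻¹²) = 2.99×10⁻⁶ V = 2.99 µV

2.99 µV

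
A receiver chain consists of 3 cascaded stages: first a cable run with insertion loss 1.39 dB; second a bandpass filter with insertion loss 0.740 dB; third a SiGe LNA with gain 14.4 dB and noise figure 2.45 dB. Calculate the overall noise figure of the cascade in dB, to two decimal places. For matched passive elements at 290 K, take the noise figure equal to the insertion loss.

Convert to linear (a loss of L dB is a gain of −L dB): F_i = 10^(NF_i/10), G_i = 10^(G_i,dB/10)
  Stage 1: F_1 = 10^(1.39/10) = 1.377, G_1 = 10^(−1.39/10) = 0.7261
  Stage 2: F_2 = 10^(0.740/10) = 1.186, G_2 = 10^(−0.740/10) = 0.8433
  Stage 3: F_3 = 10^(2.45/10) = 1.758, G_3 = 10^(14.4/10) = 27.54
Friis cascade:
  F = 1.377 + (1.186 − 1)/0.7261 + (1.758 − 1)/0.6124 = 2.871
NF = 10 log₁₀(2.871) = 4.58 dB

4.58 dB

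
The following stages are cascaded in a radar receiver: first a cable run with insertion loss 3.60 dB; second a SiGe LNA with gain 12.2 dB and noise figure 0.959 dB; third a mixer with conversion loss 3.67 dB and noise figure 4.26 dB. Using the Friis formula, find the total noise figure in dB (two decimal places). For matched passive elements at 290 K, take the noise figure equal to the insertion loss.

Convert to linear (a loss of L dB is a gain of −L dB): F_i = 10^(NF_i/10), G_i = 10^(G_i,dB/10)
  Stage 1: F_1 = 10^(3.60/10) = 2.291, G_1 = 10^(−3.60/10) = 0.4365
  Stage 2: F_2 = 10^(0.959/10) = 1.247, G_2 = 10^(12.2/10) = 16.60
  Stage 3: F_3 = 10^(4.26/10) = 2.667, G_3 = 10^(−3.67/10) = 0.4295
Friis cascade:
  F = 2.291 + (1.247 − 1)/0.4365 + (2.667 − 1)/7.244 = 3.087
NF = 10 log₁₀(3.087) = 4.90 dB

4.90 dB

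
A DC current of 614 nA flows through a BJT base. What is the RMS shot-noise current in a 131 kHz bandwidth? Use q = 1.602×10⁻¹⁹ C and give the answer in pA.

I_n = √(2qI·B)
2qI·B = 2 × 1.602×10⁻¹⁹ × 6.14×10⁻⁷ × 1.31×10⁵ = 2.58×10⁻²⁰ A²
I_n = √(2.58×10⁻²⁰) = 1.61×10⁻¹⁰ A = 161 pA

161 pA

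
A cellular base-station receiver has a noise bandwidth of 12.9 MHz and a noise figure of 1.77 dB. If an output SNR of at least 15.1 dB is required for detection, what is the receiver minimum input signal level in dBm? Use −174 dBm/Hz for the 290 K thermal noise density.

−86.0 dBm

Sensitivity = −174 + 10 log₁₀(B) + NF + SNR_min
= −174 + 71.11 + 1.77 + 15.1
= −86.02 dBm → −86.0 dBm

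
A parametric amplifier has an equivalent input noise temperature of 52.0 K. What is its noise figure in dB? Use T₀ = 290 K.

F = 1 + T_e/T₀ = 1 + 52.0/290 = 1.17931
NF = 10 log₁₀(1.17931) = 0.716 dB

0.716 dB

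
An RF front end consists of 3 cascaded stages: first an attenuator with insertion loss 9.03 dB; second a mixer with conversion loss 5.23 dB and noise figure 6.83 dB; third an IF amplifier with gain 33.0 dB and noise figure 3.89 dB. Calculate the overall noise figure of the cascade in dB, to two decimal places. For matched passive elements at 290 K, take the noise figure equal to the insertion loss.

18.88 dB

Convert to linear (a loss of L dB is a gain of −L dB): F_i = 10^(NF_i/10), G_i = 10^(G_i,dB/10)
  Stage 1: F_1 = 10^(9.03/10) = 7.998, G_1 = 10^(−9.03/10) = 0.1250
  Stage 2: F_2 = 10^(6.83/10) = 4.819, G_2 = 10^(−5.23/10) = 0.2999
  Stage 3: F_3 = 10^(3.89/10) = 2.449, G_3 = 10^(33.0/10) = 1995
Friis cascade:
  F = 7.998 + (4.819 − 1)/0.1250 + (2.449 − 1)/0.03750 = 77.19
NF = 10 log₁₀(77.19) = 18.88 dB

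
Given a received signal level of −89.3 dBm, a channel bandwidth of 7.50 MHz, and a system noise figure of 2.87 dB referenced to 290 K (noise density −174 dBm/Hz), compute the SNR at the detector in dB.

13.1 dB

Noise floor: N = −174 + 10 log₁₀(B) + NF
10 log₁₀(7.50×10⁶) = 68.75 dB
N = −174 + 68.75 + 2.87 = −102.38 dBm
SNR = P_sig − N = −89.3 − (−102.38) = 13.08 dB → 13.1 dB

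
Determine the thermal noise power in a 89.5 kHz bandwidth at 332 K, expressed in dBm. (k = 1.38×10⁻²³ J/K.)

−123.9 dBm

P_n = kTB = 1.38×10⁻²³ × 332 × 8.95×10⁴ = 4.10×10⁻¹⁶ W
In dBm: 10 log₁₀(4.10×10⁻¹⁶ / 10⁻³) = −123.9 dBm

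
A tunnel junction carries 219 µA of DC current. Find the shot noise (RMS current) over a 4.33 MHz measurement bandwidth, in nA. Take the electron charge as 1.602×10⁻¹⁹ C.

17.4 nA

I_n = √(2qI·B)
2qI·B = 2 × 1.602×10⁻¹⁹ × 2.19×10⁻⁴ × 4.33×10⁶ = 3.04×10⁻¹⁶ A²
I_n = √(3.04×10⁻¹⁶) = 1.74×10⁻⁸ A = 17.4 nA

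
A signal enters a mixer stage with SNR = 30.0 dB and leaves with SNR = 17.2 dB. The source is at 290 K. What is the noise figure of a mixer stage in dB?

12.8 dB

NF (dB) = SNR_in(dB) − SNR_out(dB) when the source is at T₀
NF = 30.0 − 17.2 = 12.8 dB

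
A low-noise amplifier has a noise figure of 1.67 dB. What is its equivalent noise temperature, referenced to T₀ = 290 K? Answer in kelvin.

F = 10^(1.67/10) = 1.46893
T_e = (F − 1)·T₀ = (1.46893 − 1) × 290 = 136 K

136 K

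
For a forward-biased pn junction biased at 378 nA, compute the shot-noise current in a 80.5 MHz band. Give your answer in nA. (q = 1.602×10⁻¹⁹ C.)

3.12 nA

I_n = √(2qI·B)
2qI·B = 2 × 1.602×10⁻¹⁹ × 3.78×10⁻⁷ × 8.05×10⁷ = 9.75×10⁻¹⁸ A²
I_n = √(9.75×10⁻¹⁸) = 3.12×10⁻⁹ A = 3.12 nA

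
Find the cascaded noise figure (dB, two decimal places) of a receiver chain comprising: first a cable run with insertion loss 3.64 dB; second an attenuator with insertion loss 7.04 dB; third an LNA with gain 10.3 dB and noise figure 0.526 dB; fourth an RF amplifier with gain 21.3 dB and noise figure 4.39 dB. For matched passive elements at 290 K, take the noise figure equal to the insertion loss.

11.79 dB

Convert to linear (a loss of L dB is a gain of −L dB): F_i = 10^(NF_i/10), G_i = 10^(G_i,dB/10)
  Stage 1: F_1 = 10^(3.64/10) = 2.312, G_1 = 10^(−3.64/10) = 0.4325
  Stage 2: F_2 = 10^(7.04/10) = 5.058, G_2 = 10^(−7.04/10) = 0.1977
  Stage 3: F_3 = 10^(0.526/10) = 1.129, G_3 = 10^(10.3/10) = 10.72
  Stage 4: F_4 = 10^(4.39/10) = 2.748, G_4 = 10^(21.3/10) = 134.9
Friis cascade:
  F = 2.312 + (5.058 − 1)/0.4325 + (1.129 − 1)/0.08551 + (2.748 − 1)/0.9162 = 15.11
NF = 10 log₁₀(15.11) = 11.79 dB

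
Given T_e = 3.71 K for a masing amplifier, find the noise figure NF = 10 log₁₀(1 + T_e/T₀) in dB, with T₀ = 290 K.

0.055 dB

F = 1 + T_e/T₀ = 1 + 3.71/290 = 1.01279
NF = 10 log₁₀(1.01279) = 0.055 dB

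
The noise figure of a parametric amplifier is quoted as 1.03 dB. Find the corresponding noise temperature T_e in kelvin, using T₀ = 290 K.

77.6 K

F = 10^(1.03/10) = 1.26765
T_e = (F − 1)·T₀ = (1.26765 − 1) × 290 = 77.6 K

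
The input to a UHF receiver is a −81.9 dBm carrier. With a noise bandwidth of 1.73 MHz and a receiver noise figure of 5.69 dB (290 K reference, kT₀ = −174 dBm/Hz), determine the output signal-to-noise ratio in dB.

24.0 dB

Noise floor: N = −174 + 10 log₁₀(B) + NF
10 log₁₀(1.73×10⁶) = 62.38 dB
N = −174 + 62.38 + 5.69 = −105.93 dBm
SNR = P_sig − N = −81.9 − (−105.93) = 24.03 dB → 24.0 dB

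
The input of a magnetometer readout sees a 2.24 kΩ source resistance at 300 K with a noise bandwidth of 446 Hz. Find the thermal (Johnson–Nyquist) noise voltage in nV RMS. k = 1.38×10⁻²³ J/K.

V_n = √(4kTRB)
4kTRB = 4 × 1.38×10⁻²³ × 300 × 2.24×10³ × 4.46×10² = 1.65×10⁻¹⁴ V²
V_n = √(1.65×10⁻¹⁴) = 1.29×10⁻⁷ V = 129 nV

129 nV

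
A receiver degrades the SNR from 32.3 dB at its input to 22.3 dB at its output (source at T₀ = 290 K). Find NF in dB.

10.0 dB

NF (dB) = SNR_in(dB) − SNR_out(dB) when the source is at T₀
NF = 32.3 − 22.3 = 10.0 dB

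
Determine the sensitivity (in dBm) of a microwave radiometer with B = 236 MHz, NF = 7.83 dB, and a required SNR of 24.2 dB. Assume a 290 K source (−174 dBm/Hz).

−58.2 dBm

Sensitivity = −174 + 10 log₁₀(B) + NF + SNR_min
= −174 + 83.73 + 7.83 + 24.2
= −58.24 dBm → −58.2 dBm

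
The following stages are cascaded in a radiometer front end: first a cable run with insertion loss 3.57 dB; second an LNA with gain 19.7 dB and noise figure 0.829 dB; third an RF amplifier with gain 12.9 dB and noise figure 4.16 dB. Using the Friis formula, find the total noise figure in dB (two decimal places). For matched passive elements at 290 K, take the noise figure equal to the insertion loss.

Convert to linear (a loss of L dB is a gain of −L dB): F_i = 10^(NF_i/10), G_i = 10^(G_i,dB/10)
  Stage 1: F_1 = 10^(3.57/10) = 2.275, G_1 = 10^(−3.57/10) = 0.4395
  Stage 2: F_2 = 10^(0.829/10) = 1.210, G_2 = 10^(19.7/10) = 93.33
  Stage 3: F_3 = 10^(4.16/10) = 2.606, G_3 = 10^(12.9/10) = 19.50
Friis cascade:
  F = 2.275 + (1.210 − 1)/0.4395 + (2.606 − 1)/41.02 = 2.793
NF = 10 log₁₀(2.793) = 4.46 dB

4.46 dB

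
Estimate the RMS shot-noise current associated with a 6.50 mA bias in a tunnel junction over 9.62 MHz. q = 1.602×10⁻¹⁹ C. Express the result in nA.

I_n = √(2qI·B)
2qI·B = 2 × 1.602×10⁻¹⁹ × 6.50×10⁻³ × 9.62×10⁶ = 2.00×10⁻¹⁴ A²
I_n = √(2.00×10⁻¹⁴) = 1.42×10⁻⁷ A = 142 nA

142 nA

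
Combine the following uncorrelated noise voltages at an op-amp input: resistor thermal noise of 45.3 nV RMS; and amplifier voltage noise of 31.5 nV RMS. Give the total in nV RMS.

Uncorrelated sources add in power (mean-square): V_tot = √(ΣV_i²)
V_tot = √[(4.53×10⁻⁸)² + (3.15×10⁻⁸)²] = 5.52×10⁻⁸ V = 55.2 nV

55.2 nV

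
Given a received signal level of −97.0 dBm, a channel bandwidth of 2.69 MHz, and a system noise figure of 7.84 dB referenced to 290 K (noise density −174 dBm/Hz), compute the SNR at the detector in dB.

Noise floor: N = −174 + 10 log₁₀(B) + NF
10 log₁₀(2.69×10⁶) = 64.3 dB
N = −174 + 64.3 + 7.84 = −101.86 dBm
SNR = P_sig − N = −97.0 − (−101.86) = 4.86 dB → 4.9 dB

4.9 dB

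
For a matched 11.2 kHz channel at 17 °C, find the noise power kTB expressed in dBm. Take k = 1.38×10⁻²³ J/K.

T = 17 °C + 273.15 = 290.15 K
P_n = kTB = 1.38×10⁻²³ × 290.15 × 1.12×10⁴ = 4.48×10⁻¹⁷ W
In dBm: 10 log₁₀(4.48×10⁻¹⁷ / 10⁻³) = −133.5 dBm

−133.5 dBm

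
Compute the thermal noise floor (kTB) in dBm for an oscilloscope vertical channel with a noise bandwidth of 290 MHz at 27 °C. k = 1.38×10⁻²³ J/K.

T = 27 °C + 273.15 = 300.15 K
P_n = kTB = 1.38×10⁻²³ × 300.15 × 2.90×10⁸ = 1.20×10⁻¹² W
In dBm: 10 log₁₀(1.20×10⁻¹² / 10⁻³) = −89.2 dBm

−89.2 dBm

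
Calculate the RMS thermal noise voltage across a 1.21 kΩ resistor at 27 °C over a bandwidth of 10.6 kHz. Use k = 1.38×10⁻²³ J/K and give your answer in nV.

T = 27 °C + 273.15 = 300.15 K
V_n = √(4kTRB)
4kTRB = 4 × 1.38×10⁻²³ × 300.15 × 1.21×10³ × 1.06×10⁴ = 2.13×10⁻¹³ V²
V_n = √(2.13×10⁻¹³) = 4.61×10⁻⁷ V = 461 nV

461 nV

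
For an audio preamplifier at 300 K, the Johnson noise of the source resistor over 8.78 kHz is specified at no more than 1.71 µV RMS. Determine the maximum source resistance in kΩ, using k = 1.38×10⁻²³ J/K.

20.1 kΩ

Johnson–Nyquist: V_n = √(4kTRB) ⇒ R = V_n² / (4kTB)
4kTB = 4 × 1.38×10⁻²³ × 300 × 8.78×10³ = 1.45×10⁻¹⁶
R = (1.71×10⁻⁶)² / 1.45×10⁻¹⁶ = 2.01×10⁴ Ω = 20.1 kΩ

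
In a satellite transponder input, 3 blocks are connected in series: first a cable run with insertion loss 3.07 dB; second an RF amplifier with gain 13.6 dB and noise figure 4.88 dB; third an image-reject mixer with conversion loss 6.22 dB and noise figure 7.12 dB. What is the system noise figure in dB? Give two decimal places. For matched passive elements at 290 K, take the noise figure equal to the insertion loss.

Convert to linear (a loss of L dB is a gain of −L dB): F_i = 10^(NF_i/10), G_i = 10^(G_i,dB/10)
  Stage 1: F_1 = 10^(3.07/10) = 2.028, G_1 = 10^(−3.07/10) = 0.4932
  Stage 2: F_2 = 10^(4.88/10) = 3.076, G_2 = 10^(13.6/10) = 22.91
  Stage 3: F_3 = 10^(7.12/10) = 5.152, G_3 = 10^(−6.22/10) = 0.2388
Friis cascade:
  F = 2.028 + (3.076 − 1)/0.4932 + (5.152 − 1)/11.30 = 6.605
NF = 10 log₁₀(6.605) = 8.20 dB

8.20 dB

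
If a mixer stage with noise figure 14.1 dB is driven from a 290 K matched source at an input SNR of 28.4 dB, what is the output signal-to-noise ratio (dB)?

By definition F = SNR_in/SNR_out, so in dB: SNR_out = SNR_in − NF
SNR_out = 28.4 − 14.1 = 14.3 dB

14.3 dB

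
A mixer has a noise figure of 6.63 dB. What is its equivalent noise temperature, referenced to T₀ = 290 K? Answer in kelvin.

F = 10^(6.63/10) = 4.60257
T_e = (F − 1)·T₀ = (4.60257 − 1) × 290 = 1045 K

1045 K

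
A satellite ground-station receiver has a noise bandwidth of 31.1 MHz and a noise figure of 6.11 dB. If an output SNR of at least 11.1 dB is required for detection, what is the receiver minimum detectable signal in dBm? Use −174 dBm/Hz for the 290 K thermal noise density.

−81.9 dBm

Sensitivity = −174 + 10 log₁₀(B) + NF + SNR_min
= −174 + 74.93 + 6.11 + 11.1
= −81.86 dBm → −81.9 dBm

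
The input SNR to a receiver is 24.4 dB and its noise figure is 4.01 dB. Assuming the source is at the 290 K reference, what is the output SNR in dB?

20.39 dB

By definition F = SNR_in/SNR_out, so in dB: SNR_out = SNR_in − NF
SNR_out = 24.4 − 4.01 = 20.39 dB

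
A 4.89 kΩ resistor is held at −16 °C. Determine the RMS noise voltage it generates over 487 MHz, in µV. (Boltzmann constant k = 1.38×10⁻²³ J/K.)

184 µV

T = −16 °C + 273.15 = 257.15 K
V_n = √(4kTRB)
4kTRB = 4 × 1.38×10⁻²³ × 257.15 × 4.89×10³ × 4.87×10⁸ = 3.38×10⁻⁸ V²
V_n = √(3.38×10⁻⁸) = 1.84×10⁻⁴ V = 184 µV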